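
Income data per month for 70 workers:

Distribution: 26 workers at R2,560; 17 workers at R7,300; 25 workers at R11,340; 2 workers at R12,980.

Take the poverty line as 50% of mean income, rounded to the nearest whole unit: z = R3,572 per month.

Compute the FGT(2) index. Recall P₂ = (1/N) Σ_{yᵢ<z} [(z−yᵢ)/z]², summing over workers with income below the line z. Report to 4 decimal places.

0.0298

Incomes under z: 26×R2,560 (q = 26 of N = 70).
Relative gaps: (3572−2560)/3572 = 0.2833 (×26).
Squared: 0.0803 (×26).
Sum = 2.086947; P₂ = 2.086947 / 70 = 0.0298.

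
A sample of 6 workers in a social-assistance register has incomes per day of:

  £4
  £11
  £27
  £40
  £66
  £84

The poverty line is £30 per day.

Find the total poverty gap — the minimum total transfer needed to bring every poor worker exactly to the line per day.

£48

Below z: £4, £11, £27 (q = 3 of N = 6).
Individual gaps: 30−4 = 26; 30−11 = 19; 30−27 = 3.
Aggregate gap = £48.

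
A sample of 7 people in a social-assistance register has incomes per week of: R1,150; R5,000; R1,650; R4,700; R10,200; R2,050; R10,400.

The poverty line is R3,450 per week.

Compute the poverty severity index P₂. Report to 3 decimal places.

0.126

Incomes under z: R1,150, R1,650, R2,050 (q = 3 of N = 7).
Relative gaps: (3450−1150)/3450 = 0.6667; (3450−1650)/3450 = 0.5217; (3450−2050)/3450 = 0.4058.
Squared: 0.4444; 0.2722; 0.1647.
Sum = 0.881327; P₂ = 0.881327 / 7 = 0.126.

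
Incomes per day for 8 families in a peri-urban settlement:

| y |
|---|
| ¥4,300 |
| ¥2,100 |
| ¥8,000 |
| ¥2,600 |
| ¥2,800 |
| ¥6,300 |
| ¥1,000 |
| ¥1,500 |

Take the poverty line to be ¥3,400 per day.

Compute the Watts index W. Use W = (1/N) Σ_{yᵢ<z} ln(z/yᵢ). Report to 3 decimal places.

0.373

Below the line: ¥1,000, ¥1,500, ¥2,100, ¥2,600, ¥2,800 (q = 5 of N = 8).
ln(z/y) terms: ln(3400/1000) = 1.2238; ln(3400/1500) = 0.8183; ln(3400/2100) = 0.4818; ln(3400/2600) = 0.2683; ln(3400/2800) = 0.1942.
W = 2.986344 / 8 = 0.373.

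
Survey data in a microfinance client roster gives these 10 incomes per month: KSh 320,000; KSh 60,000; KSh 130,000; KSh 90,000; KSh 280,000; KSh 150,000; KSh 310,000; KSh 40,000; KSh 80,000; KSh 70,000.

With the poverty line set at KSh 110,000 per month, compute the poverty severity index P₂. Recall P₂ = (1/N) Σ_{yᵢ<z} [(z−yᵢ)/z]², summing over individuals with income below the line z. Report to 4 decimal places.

0.0851

Below z: KSh 40,000, KSh 60,000, KSh 70,000, KSh 80,000, KSh 90,000 (q = 5 of N = 10).
Normalized shortfalls: (110000−40000)/110000 = 0.6364; (110000−60000)/110000 = 0.4545; (110000−70000)/110000 = 0.3636; (110000−80000)/110000 = 0.2727; (110000−90000)/110000 = 0.1818.
Squared: 0.4050; 0.2066; 0.1322; 0.0744; 0.0331.
Sum = 0.851240; P₂ = 0.851240 / 10 = 0.0851.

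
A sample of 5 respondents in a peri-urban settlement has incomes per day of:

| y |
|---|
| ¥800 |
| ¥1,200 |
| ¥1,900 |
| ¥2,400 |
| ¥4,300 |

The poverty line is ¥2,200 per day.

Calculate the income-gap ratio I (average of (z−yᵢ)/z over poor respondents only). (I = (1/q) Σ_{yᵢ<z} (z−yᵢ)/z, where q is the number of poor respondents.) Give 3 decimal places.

Below z: ¥800, ¥1,200, ¥1,900 (q = 3 of N = 5).
Relative gaps: 0.6364, 0.4545, 0.1364; sum = 1.227273.
I averages over the q = 3 poor units only: 1.227273 / 3 = 0.409.

0.409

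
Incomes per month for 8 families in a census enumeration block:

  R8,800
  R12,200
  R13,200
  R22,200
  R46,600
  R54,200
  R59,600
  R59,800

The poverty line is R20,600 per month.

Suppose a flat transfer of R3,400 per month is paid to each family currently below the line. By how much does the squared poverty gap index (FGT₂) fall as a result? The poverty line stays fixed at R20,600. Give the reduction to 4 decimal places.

0.0451

Before: below the line — R8,800, R12,200, R13,200; squared poverty gap index (FGT₂) = 0.077929.
After the R3,400 transfer: below the line — R12,200, R15,600, R16,600; squared poverty gap index (FGT₂) = 0.032861.
Reduction = 0.077929 − 0.032861 = 0.0451.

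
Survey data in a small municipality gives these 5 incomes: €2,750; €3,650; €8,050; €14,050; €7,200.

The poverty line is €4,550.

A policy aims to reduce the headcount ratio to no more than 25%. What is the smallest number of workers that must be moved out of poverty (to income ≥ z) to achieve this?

1

2 of the 5 workers are poor, so H = 2/5 = 0.400.
A headcount ratio of at most 25% allows at most ⌊0.25 × 5⌋ = 1 poor workers.
So at least 2 − 1 = 1 must be lifted.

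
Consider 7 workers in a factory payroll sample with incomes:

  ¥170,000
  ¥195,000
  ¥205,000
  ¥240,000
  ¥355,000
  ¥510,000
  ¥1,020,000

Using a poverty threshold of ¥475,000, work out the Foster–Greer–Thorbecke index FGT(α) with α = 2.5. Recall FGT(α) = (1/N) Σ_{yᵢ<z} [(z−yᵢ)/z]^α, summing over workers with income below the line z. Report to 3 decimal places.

Incomes under z: ¥170,000, ¥195,000, ¥205,000, ¥240,000, ¥355,000 (q = 5 of N = 7).
Relative gaps: (475000−170000)/475000 = 0.6421; (475000−195000)/475000 = 0.5895; (475000−205000)/475000 = 0.5684; (475000−240000)/475000 = 0.4947; (475000−355000)/475000 = 0.2526.
Raised to α = 2.5: 0.33038; 0.26678; 0.24360; 0.17216; 0.03208.
Sum = 1.045005; FGT(2.5) = 1.045005 / 7 = 0.149.

0.149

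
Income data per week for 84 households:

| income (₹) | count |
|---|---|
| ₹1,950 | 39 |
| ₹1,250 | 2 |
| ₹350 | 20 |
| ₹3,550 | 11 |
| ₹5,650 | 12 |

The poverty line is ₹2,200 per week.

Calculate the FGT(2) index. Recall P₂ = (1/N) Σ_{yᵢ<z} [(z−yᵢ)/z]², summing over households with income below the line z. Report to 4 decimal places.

0.1788

Poor units: 20×₹350, 2×₹1,250, 39×₹1,950 (q = 61 of N = 84).
Shortfall ratios: (2200−350)/2200 = 0.8409 (×20); (2200−1250)/2200 = 0.4318 (×2); (2200−1950)/2200 = 0.1136 (×39).
Squared: 0.7071 (×20); 0.1865 (×2); 0.0129 (×39).
Sum = 15.019112; P₂ = 15.019112 / 84 = 0.1788.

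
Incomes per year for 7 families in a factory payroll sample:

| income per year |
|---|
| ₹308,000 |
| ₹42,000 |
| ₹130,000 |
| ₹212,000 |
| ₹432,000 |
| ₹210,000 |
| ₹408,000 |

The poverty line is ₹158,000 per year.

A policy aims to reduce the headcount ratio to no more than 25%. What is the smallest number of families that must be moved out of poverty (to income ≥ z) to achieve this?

Currently q = 2 of N = 7 are below the line (H = 0.286).
A headcount ratio of at most 25% allows at most ⌊0.25 × 7⌋ = 1 poor families.
So at least 2 − 1 = 1 must be lifted.

1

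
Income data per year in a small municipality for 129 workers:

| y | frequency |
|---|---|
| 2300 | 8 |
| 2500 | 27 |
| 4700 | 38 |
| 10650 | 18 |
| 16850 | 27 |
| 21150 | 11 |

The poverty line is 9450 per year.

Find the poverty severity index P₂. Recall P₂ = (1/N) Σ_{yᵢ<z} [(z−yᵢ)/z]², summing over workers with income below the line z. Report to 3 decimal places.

0.223

Incomes under z: 8×2300, 27×2500, 38×4700 (q = 73 of N = 129).
Gap ratios (z−y)/z: (9450−2300)/9450 = 0.7566 (×8); (9450−2500)/9450 = 0.7354 (×27); (9450−4700)/9450 = 0.5026 (×38).
Squared: 0.5725 (×8); 0.5409 (×27); 0.2527 (×38).
Sum = 28.784441; P₂ = 28.784441 / 129 = 0.223.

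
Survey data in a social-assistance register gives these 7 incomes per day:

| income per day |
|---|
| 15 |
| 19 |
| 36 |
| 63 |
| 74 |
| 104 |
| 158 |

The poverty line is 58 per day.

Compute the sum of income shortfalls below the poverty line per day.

104

Below the line: 15, 19, 36 (q = 3 of N = 7).
Individual gaps: 58−15 = 43; 58−19 = 39; 58−36 = 22.
Aggregate gap = 104.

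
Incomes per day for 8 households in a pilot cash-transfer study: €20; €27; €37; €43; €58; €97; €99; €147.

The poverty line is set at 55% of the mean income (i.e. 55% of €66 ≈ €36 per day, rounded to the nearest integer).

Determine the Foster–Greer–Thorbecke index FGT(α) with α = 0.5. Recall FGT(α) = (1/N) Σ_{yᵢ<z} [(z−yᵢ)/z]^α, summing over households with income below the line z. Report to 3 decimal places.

Poor units: €20, €27 (q = 2 of N = 8).
Gap ratios (z−y)/z: (36−20)/36 = 0.4444; (36−27)/36 = 0.2500.
Raised to α = 0.5: 0.66667; 0.50000.
Sum = 1.166667; FGT(0.5) = 1.166667 / 8 = 0.146.

0.146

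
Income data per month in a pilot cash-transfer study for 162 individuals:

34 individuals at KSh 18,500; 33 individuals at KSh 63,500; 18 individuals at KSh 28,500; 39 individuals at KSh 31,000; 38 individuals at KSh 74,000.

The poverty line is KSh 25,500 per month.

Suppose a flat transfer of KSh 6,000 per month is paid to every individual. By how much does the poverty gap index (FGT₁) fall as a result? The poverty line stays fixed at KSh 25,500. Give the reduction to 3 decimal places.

Before: below the line — 34×KSh 18,500; poverty gap index (FGT₁) = 0.05761.
After the KSh 6,000 transfer: below the line — 34×KSh 24,500; poverty gap index (FGT₁) = 0.00823.
Reduction = 0.05761 − 0.00823 = 0.049.

0.049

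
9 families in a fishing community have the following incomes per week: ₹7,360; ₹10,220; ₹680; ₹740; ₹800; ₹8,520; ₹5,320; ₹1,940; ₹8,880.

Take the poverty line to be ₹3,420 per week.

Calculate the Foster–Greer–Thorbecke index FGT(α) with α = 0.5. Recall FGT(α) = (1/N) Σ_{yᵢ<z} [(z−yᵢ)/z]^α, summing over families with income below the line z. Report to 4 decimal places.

0.3682

Poor units: ₹680, ₹740, ₹800, ₹1,940 (q = 4 of N = 9).
Normalized shortfalls: (3420−680)/3420 = 0.8012; (3420−740)/3420 = 0.7836; (3420−800)/3420 = 0.7661; (3420−1940)/3420 = 0.4327.
Raised to α = 0.5: 0.89508; 0.88523; 0.87526; 0.65784.
Sum = 3.313404; FGT(0.5) = 3.313404 / 9 = 0.3682.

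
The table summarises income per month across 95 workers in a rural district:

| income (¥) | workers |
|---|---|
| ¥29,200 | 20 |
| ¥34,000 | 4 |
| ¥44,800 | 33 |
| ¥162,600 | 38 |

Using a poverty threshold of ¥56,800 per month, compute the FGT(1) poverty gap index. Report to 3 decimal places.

0.193

Incomes under z: 20×¥29,200, 4×¥34,000, 33×¥44,800 (q = 57 of N = 95).
Shortfall ratios: (56800−29200)/56800 = 0.4859 (×20); (56800−34000)/56800 = 0.4014 (×4); (56800−44800)/56800 = 0.2113 (×33).
Σ = 18.295775. Dividing by the full population N = 95 gives P₁ = 0.193.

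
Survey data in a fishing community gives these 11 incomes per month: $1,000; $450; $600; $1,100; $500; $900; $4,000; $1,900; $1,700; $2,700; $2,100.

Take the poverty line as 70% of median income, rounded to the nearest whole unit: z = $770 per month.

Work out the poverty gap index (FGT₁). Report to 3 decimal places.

0.090

Incomes under z: $450, $500, $600 (q = 3 of N = 11).
Normalized shortfalls: (770−450)/770 = 0.4156; (770−500)/770 = 0.3506; (770−600)/770 = 0.2208.
Σ = 0.987013. Dividing by the full population N = 11 gives P₁ = 0.090.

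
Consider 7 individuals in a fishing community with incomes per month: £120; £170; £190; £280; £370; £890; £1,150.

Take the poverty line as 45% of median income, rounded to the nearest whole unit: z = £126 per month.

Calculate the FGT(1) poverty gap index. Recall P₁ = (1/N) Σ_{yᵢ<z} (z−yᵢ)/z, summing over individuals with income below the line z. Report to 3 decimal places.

Poor units: £120 (q = 1 of N = 7).
Gap ratios (z−y)/z: (126−120)/126 = 0.0476.
Σ = 0.047619. Dividing by the full population N = 7 gives P₁ = 0.007.

0.007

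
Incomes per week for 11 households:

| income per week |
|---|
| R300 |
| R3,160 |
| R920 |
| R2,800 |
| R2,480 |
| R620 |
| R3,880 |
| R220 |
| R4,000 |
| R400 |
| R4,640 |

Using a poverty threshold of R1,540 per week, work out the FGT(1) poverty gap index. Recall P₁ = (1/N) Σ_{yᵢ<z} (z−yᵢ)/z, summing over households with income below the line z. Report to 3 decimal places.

0.309

Below the line: R220, R300, R400, R620, R920 (q = 5 of N = 11).
Normalized shortfalls: (1540−220)/1540 = 0.8571; (1540−300)/1540 = 0.8052; (1540−400)/1540 = 0.7403; (1540−620)/1540 = 0.5974; (1540−920)/1540 = 0.4026.
Σ = 3.402597. Dividing by the full population N = 11 gives P₁ = 0.309.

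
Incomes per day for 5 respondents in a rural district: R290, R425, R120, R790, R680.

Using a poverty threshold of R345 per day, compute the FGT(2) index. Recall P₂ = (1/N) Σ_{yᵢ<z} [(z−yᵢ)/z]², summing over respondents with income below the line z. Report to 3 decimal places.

0.090

Incomes under z: R120, R290 (q = 2 of N = 5).
Shortfall ratios: (345−120)/345 = 0.6522; (345−290)/345 = 0.1594.
Squared: 0.4253; 0.0254.
Sum = 0.450746; P₂ = 0.450746 / 5 = 0.090.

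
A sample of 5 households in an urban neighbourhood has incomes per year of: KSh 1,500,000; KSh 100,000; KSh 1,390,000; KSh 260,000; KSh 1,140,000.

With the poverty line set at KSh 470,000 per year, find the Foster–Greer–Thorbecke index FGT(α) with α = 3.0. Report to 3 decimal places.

0.115

Below the line: KSh 100,000, KSh 260,000 (q = 2 of N = 5).
Shortfall ratios: (470000−100000)/470000 = 0.7872; (470000−260000)/470000 = 0.4468.
Raised to α = 3.0: 0.48788; 0.08920.
Sum = 0.577078; FGT(3.0) = 0.577078 / 5 = 0.115.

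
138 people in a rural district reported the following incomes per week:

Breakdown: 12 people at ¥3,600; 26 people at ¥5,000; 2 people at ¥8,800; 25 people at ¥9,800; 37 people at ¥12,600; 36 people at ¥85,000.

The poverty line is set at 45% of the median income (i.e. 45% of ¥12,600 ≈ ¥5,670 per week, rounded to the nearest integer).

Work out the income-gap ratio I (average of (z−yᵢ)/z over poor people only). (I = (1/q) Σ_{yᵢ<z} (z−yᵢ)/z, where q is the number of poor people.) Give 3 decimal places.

0.196

Incomes under z: 12×¥3,600, 26×¥5,000 (q = 38 of N = 138).
Relative gaps: 0.3651 (×12), 0.1182 (×26); sum = 7.453263.
I averages over the q = 38 poor units only: 7.453263 / 38 = 0.196.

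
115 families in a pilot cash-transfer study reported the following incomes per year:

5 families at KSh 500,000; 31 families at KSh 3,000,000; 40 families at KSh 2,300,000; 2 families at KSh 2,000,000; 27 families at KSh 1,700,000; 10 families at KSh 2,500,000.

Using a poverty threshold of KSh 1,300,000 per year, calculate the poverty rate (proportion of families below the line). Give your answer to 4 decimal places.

5 of the 115 families have income below KSh 1,300,000.
H = 5/115 = 0.0435.

0.0435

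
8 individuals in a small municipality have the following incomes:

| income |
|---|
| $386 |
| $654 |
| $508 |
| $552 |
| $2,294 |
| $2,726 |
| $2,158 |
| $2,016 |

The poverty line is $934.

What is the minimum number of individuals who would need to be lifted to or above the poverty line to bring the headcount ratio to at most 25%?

2

Currently q = 4 of N = 8 are below the line (H = 0.500).
A headcount ratio of at most 25% allows at most ⌊0.25 × 8⌋ = 2 poor individuals.
So at least 4 − 2 = 2 must be lifted.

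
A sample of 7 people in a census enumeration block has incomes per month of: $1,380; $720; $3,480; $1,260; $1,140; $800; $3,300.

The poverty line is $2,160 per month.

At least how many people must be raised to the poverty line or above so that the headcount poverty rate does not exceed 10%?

5 of the 7 people are poor, so H = 5/7 = 0.714.
A headcount ratio of at most 10% allows at most ⌊0.10 × 7⌋ = 0 poor people.
So at least 5 − 0 = 5 must be lifted.

5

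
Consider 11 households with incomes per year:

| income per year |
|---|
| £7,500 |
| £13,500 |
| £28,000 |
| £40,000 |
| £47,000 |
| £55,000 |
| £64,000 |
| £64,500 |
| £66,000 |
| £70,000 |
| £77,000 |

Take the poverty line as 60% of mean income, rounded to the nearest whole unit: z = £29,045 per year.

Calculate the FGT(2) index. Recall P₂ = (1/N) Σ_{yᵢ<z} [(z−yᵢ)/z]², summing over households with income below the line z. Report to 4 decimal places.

Incomes under z: £7,500, £13,500, £28,000 (q = 3 of N = 11).
Normalized shortfalls: (29045−7500)/29045 = 0.7418; (29045−13500)/29045 = 0.5352; (29045−28000)/29045 = 0.0360.
Squared: 0.5502; 0.2864; 0.0013.
Sum = 0.837975; P₂ = 0.837975 / 11 = 0.0762.

0.0762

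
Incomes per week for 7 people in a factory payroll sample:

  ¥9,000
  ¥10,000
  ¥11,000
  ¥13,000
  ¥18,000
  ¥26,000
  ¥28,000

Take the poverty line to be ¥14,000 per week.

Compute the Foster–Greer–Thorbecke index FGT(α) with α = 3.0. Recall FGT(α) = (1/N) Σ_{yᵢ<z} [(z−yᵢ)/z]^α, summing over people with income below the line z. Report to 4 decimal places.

Below z: ¥9,000, ¥10,000, ¥11,000, ¥13,000 (q = 4 of N = 7).
Shortfall ratios: (14000−9000)/14000 = 0.3571; (14000−10000)/14000 = 0.2857; (14000−11000)/14000 = 0.2143; (14000−13000)/14000 = 0.0714.
Raised to α = 3.0: 0.04555; 0.02332; 0.00984; 0.00036.
Sum = 0.079082; FGT(3.0) = 0.079082 / 7 = 0.0113.

0.0113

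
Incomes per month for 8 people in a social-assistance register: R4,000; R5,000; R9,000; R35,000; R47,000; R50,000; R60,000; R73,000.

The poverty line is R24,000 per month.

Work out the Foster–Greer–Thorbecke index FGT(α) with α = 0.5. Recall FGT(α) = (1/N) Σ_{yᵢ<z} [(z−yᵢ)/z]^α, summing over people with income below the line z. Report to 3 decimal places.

0.324

Below the line: R4,000, R5,000, R9,000 (q = 3 of N = 8).
Normalized shortfalls: (24000−4000)/24000 = 0.8333; (24000−5000)/24000 = 0.7917; (24000−9000)/24000 = 0.6250.
Raised to α = 0.5: 0.91287; 0.88976; 0.79057.
Sum = 2.593197; FGT(0.5) = 2.593197 / 8 = 0.324.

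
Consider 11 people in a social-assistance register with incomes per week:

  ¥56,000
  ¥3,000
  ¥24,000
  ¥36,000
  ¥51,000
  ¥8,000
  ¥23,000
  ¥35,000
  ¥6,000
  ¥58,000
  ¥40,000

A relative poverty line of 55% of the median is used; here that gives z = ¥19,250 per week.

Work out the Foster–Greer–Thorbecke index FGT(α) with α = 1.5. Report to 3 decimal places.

0.163

Below z: ¥3,000, ¥6,000, ¥8,000 (q = 3 of N = 11).
Relative gaps: (19250−3000)/19250 = 0.8442; (19250−6000)/19250 = 0.6883; (19250−8000)/19250 = 0.5844.
Raised to α = 1.5: 0.77559; 0.57105; 0.44677.
Sum = 1.793416; FGT(1.5) = 1.793416 / 11 = 0.163.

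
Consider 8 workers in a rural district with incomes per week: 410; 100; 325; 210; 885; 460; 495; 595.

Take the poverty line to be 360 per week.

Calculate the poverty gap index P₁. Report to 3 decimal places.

0.155

Incomes under z: 100, 210, 325 (q = 3 of N = 8).
Normalized shortfalls: (360−100)/360 = 0.7222; (360−210)/360 = 0.4167; (360−325)/360 = 0.0972.
Σ = 1.236111. Dividing by the full population N = 8 gives P₁ = 0.155.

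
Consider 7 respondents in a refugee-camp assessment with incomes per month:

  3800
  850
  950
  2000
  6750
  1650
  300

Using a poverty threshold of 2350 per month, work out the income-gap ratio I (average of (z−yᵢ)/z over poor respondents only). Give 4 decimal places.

0.5106

Below the line: 300, 850, 950, 1650, 2000 (q = 5 of N = 7).
Shortfall ratios (z−y)/z: 0.8723, 0.6383, 0.5957, 0.2979, 0.1489; sum = 2.553191.
I averages over the q = 5 poor units only: 2.553191 / 5 = 0.5106.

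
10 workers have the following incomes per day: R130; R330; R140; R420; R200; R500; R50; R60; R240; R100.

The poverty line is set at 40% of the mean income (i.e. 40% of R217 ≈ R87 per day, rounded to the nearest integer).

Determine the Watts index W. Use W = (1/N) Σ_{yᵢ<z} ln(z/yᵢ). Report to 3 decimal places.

Poor units: R50, R60 (q = 2 of N = 10).
ln(z/y) terms: ln(87/50) = 0.5539; ln(87/60) = 0.3716.
W = 0.925449 / 10 = 0.093.

0.093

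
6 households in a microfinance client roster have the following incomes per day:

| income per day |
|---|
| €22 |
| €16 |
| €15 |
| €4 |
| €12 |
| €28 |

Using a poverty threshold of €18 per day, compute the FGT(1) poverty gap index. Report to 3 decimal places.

Poor units: €4, €12, €15, €16 (q = 4 of N = 6).
Relative gaps: (18−4)/18 = 0.7778; (18−12)/18 = 0.3333; (18−15)/18 = 0.1667; (18−16)/18 = 0.1111.
Σ = 1.388889. Dividing by the full population N = 6 gives P₁ = 0.231.

0.231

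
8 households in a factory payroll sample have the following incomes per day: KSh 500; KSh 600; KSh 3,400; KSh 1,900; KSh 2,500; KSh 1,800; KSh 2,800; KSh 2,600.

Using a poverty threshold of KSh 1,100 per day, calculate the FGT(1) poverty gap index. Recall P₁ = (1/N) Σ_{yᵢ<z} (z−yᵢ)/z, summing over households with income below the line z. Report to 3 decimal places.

Incomes under z: KSh 500, KSh 600 (q = 2 of N = 8).
Shortfall ratios: (1100−500)/1100 = 0.5455; (1100−600)/1100 = 0.4545.
Σ = 1.000000. Dividing by the full population N = 8 gives P₁ = 0.125.

0.125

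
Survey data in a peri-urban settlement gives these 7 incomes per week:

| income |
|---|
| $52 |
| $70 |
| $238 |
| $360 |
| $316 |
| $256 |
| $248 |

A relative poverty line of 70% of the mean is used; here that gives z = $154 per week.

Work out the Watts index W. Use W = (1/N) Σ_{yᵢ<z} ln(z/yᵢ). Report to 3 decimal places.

0.268

Poor units: $52, $70 (q = 2 of N = 7).
Log shortfalls: ln(154/52) = 1.0857; ln(154/70) = 0.7885.
W = 1.874166 / 7 = 0.268.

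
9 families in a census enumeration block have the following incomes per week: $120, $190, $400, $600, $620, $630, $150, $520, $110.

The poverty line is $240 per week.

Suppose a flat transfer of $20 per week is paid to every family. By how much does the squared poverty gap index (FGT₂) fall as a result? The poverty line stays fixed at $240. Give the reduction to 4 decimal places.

Before: below the line — $110, $120, $150, $190; squared poverty gap index (FGT₂) = 0.080826.
After the $20 transfer: below the line — $130, $140, $170, $210; squared poverty gap index (FGT₂) = 0.053819.
Reduction = 0.080826 − 0.053819 = 0.0270.

0.0270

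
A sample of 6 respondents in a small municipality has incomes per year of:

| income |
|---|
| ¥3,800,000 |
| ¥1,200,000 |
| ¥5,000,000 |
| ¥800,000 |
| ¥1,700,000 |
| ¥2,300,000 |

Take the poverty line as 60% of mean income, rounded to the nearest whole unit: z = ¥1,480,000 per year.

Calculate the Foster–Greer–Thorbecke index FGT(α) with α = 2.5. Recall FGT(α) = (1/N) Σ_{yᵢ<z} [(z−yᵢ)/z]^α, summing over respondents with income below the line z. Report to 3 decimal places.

0.026

Below z: ¥800,000, ¥1,200,000 (q = 2 of N = 6).
Normalized shortfalls: (1480000−800000)/1480000 = 0.4595; (1480000−1200000)/1480000 = 0.1892.
Raised to α = 2.5: 0.14309; 0.01557.
Sum = 0.158661; FGT(2.5) = 0.158661 / 6 = 0.026.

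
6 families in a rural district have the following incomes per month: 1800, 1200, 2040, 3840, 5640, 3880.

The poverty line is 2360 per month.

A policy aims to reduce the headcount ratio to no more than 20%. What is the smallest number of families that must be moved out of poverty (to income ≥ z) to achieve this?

2

3 of the 6 families are poor, so H = 3/6 = 0.500.
A headcount ratio of at most 20% allows at most ⌊0.20 × 6⌋ = 1 poor families.
So at least 3 − 1 = 2 must be lifted.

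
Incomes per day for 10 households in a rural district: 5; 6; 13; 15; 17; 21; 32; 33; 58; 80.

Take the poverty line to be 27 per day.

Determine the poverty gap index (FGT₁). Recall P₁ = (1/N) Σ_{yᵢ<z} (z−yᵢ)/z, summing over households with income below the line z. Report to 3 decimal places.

Below z: 5, 6, 13, 15, 17, 21 (q = 6 of N = 10).
Shortfall ratios: (27−5)/27 = 0.8148; (27−6)/27 = 0.7778; (27−13)/27 = 0.5185; (27−15)/27 = 0.4444; (27−17)/27 = 0.3704; (27−21)/27 = 0.2222.
Sum of shortfalls = 3.148148; P₁ averages over all N: 3.148148 / 10 = 0.315.

0.315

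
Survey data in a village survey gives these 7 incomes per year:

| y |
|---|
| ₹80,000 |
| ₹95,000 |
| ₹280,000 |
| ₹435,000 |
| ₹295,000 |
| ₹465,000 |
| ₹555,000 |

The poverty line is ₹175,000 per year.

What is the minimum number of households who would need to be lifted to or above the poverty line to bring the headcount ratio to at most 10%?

2 of the 7 households are poor, so H = 2/7 = 0.286.
A headcount ratio of at most 10% allows at most ⌊0.10 × 7⌋ = 0 poor households.
So at least 2 − 0 = 2 must be lifted.

2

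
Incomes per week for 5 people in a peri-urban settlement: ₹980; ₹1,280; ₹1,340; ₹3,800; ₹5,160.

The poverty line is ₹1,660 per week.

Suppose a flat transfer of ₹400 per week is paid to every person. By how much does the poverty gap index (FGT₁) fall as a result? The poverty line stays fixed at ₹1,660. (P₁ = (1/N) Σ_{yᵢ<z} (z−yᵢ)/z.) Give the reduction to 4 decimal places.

0.1325

Before: below the line — ₹980, ₹1,280, ₹1,340; poverty gap index (FGT₁) = 0.166265.
After the ₹400 transfer: below the line — ₹1,380; poverty gap index (FGT₁) = 0.033735.
Reduction = 0.166265 − 0.033735 = 0.1325.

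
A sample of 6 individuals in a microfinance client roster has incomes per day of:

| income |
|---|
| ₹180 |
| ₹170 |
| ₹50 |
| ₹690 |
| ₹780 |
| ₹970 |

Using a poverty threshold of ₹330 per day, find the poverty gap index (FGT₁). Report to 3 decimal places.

0.298

Poor units: ₹50, ₹170, ₹180 (q = 3 of N = 6).
Relative gaps: (330−50)/330 = 0.8485; (330−170)/330 = 0.4848; (330−180)/330 = 0.4545.
Sum of shortfalls = 1.787879; P₁ averages over all N: 1.787879 / 6 = 0.298.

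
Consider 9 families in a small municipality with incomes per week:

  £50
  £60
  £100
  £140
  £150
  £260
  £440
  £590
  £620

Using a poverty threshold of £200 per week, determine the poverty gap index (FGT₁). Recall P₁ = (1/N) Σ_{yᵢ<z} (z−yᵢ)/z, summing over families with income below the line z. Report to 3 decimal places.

Below z: £50, £60, £100, £140, £150 (q = 5 of N = 9).
Gap ratios (z−y)/z: (200−50)/200 = 0.7500; (200−60)/200 = 0.7000; (200−100)/200 = 0.5000; (200−140)/200 = 0.3000; (200−150)/200 = 0.2500.
Sum of shortfalls = 2.500000; P₁ averages over all N: 2.500000 / 9 = 0.278.

0.278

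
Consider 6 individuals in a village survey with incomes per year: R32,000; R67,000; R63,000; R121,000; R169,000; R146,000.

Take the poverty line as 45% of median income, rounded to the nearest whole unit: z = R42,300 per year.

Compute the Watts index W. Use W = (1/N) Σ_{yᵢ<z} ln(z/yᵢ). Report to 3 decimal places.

0.047

Below the line: R32,000 (q = 1 of N = 6).
Log gaps: ln(42300/32000) = 0.2791.
W = 0.279051 / 6 = 0.047.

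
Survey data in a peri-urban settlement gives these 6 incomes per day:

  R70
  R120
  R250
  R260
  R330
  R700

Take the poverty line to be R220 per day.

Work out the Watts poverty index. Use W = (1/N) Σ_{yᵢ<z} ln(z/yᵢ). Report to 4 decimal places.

Incomes under z: R70, R120 (q = 2 of N = 6).
ln(z/y) terms: ln(220/70) = 1.1451; ln(220/120) = 0.6061.
W = 1.751268 / 6 = 0.2919.

0.2919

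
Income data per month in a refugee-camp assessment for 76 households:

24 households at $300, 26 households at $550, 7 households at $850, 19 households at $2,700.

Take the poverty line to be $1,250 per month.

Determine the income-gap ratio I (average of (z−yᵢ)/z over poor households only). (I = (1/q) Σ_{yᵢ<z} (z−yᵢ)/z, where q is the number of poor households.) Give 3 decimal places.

0.615

Incomes under z: 24×$300, 26×$550, 7×$850 (q = 57 of N = 76).
Shortfall ratios (z−y)/z: 0.7600 (×24), 0.5600 (×26), 0.3200 (×7); sum = 35.040000.
I averages over the q = 57 poor units only: 35.040000 / 57 = 0.615.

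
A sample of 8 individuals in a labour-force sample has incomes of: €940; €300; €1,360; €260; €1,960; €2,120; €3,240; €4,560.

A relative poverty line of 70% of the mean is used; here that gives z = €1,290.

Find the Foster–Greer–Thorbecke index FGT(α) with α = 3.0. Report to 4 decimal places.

Poor units: €260, €300, €940 (q = 3 of N = 8).
Relative gaps: (1290−260)/1290 = 0.7984; (1290−300)/1290 = 0.7674; (1290−940)/1290 = 0.2713.
Raised to α = 3.0: 0.50903; 0.45200; 0.01997.
Sum = 0.981000; FGT(3.0) = 0.981000 / 8 = 0.1226.

0.1226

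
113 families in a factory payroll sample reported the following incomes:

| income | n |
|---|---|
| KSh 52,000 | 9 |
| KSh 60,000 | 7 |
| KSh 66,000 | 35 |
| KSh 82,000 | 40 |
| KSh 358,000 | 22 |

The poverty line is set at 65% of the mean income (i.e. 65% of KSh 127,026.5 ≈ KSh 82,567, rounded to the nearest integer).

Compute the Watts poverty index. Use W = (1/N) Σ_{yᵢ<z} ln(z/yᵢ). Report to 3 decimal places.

Below the line: 9×KSh 52,000, 7×KSh 60,000, 35×KSh 66,000, 40×KSh 82,000 (q = 91 of N = 113).
Log gaps: ln(82567/52000) = 0.4624 (×9); ln(82567/60000) = 0.3193 (×7); ln(82567/66000) = 0.2240 (×35); ln(82567/82000) = 0.0069 (×40).
W = 14.510226 / 113 = 0.128.

0.128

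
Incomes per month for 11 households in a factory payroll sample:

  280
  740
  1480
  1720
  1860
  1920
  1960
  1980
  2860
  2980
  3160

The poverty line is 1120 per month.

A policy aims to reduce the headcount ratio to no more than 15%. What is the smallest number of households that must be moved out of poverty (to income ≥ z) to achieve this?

1

2 of the 11 households are poor, so H = 2/11 = 0.182.
A headcount ratio of at most 15% allows at most ⌊0.15 × 11⌋ = 1 poor households.
So at least 2 − 1 = 1 must be lifted.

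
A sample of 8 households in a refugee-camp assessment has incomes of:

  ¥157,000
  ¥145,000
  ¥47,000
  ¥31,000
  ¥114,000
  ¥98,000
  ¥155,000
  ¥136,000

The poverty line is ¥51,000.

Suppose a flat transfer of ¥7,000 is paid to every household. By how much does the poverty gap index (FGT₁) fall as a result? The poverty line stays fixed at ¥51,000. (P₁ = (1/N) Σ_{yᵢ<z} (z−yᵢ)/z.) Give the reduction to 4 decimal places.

0.0270

Before: below the line — ¥31,000, ¥47,000; poverty gap index (FGT₁) = 0.058824.
After the ¥7,000 transfer: below the line — ¥38,000; poverty gap index (FGT₁) = 0.031863.
Reduction = 0.058824 − 0.031863 = 0.0270.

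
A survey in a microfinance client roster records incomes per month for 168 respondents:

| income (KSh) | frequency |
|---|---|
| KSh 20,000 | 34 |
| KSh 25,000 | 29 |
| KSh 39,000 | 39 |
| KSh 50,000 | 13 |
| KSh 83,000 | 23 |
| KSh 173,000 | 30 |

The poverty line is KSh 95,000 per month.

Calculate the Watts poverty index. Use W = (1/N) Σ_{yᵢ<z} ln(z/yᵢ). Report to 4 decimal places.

0.8206

Poor units: 34×KSh 20,000, 29×KSh 25,000, 39×KSh 39,000, 13×KSh 50,000, 23×KSh 83,000 (q = 138 of N = 168).
ln(z/y) terms: ln(95000/20000) = 1.5581 (×34); ln(95000/25000) = 1.3350 (×29); ln(95000/39000) = 0.8903 (×39); ln(95000/50000) = 0.6419 (×13); ln(95000/83000) = 0.1350 (×23).
W = 137.864178 / 168 = 0.8206.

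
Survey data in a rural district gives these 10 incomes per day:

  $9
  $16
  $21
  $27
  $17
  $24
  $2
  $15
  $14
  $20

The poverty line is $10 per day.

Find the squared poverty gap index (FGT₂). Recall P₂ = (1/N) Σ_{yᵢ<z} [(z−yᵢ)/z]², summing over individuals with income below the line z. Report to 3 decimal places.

Poor units: $2, $9 (q = 2 of N = 10).
Relative gaps: (10−2)/10 = 0.8000; (10−9)/10 = 0.1000.
Squared: 0.6400; 0.0100.
Sum = 0.650000; P₂ = 0.650000 / 10 = 0.065.

0.065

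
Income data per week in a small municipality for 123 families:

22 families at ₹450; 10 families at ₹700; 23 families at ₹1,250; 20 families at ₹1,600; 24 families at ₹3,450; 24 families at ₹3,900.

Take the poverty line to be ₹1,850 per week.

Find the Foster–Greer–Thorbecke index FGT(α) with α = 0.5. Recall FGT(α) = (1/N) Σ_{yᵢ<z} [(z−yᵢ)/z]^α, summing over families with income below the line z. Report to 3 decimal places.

Incomes under z: 22×₹450, 10×₹700, 23×₹1,250, 20×₹1,600 (q = 75 of N = 123).
Normalized shortfalls: (1850−450)/1850 = 0.7568 (×22); (1850−700)/1850 = 0.6216 (×10); (1850−1250)/1850 = 0.3243 (×23); (1850−1600)/1850 = 0.1351 (×20).
Raised to α = 0.5: 0.86992 (×22); 0.78843 (×10); 0.56949 (×23); 0.36761 (×20).
Sum = 47.473014; FGT(0.5) = 47.473014 / 123 = 0.386.

0.386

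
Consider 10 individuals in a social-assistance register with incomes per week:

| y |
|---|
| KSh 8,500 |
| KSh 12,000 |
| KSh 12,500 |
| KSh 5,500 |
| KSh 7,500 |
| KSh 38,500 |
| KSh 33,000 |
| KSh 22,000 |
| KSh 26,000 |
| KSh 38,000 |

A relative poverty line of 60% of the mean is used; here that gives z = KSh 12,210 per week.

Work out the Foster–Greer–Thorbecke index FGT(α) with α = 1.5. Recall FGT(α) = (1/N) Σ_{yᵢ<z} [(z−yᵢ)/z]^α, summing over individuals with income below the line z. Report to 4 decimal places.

Poor units: KSh 5,500, KSh 7,500, KSh 8,500, KSh 12,000 (q = 4 of N = 10).
Shortfall ratios: (12210−5500)/12210 = 0.5495; (12210−7500)/12210 = 0.3857; (12210−8500)/12210 = 0.3038; (12210−12000)/12210 = 0.0172.
Raised to α = 1.5: 0.40739; 0.23958; 0.16749; 0.00226.
Sum = 0.816719; FGT(1.5) = 0.816719 / 10 = 0.0817.

0.0817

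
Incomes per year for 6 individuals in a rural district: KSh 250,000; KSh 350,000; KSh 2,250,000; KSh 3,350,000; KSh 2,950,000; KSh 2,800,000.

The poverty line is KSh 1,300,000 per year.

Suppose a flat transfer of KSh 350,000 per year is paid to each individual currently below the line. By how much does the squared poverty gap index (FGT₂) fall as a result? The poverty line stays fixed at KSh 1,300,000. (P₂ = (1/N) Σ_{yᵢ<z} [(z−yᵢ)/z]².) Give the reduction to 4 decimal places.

0.1139

Before: below the line — KSh 250,000, KSh 350,000; squared poverty gap index (FGT₂) = 0.197732.
After the KSh 350,000 transfer: below the line — KSh 600,000, KSh 700,000; squared poverty gap index (FGT₂) = 0.083826.
Reduction = 0.197732 − 0.083826 = 0.1139.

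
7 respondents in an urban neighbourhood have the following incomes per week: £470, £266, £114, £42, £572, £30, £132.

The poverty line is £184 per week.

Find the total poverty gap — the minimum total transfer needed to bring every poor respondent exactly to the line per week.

Below the line: £30, £42, £114, £132 (q = 4 of N = 7).
Individual gaps: 184−30 = 154; 184−42 = 142; 184−114 = 70; 184−132 = 52.
Aggregate gap = £418.

£418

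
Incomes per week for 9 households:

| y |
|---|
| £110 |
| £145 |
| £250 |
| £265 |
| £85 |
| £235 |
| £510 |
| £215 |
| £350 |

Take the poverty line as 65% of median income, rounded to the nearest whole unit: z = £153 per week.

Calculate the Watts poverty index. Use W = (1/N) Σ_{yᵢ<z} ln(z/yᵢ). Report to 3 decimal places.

Poor units: £85, £110, £145 (q = 3 of N = 9).
Log gaps: ln(153/85) = 0.5878; ln(153/110) = 0.3300; ln(153/145) = 0.0537.
W = 0.971448 / 9 = 0.108.

0.108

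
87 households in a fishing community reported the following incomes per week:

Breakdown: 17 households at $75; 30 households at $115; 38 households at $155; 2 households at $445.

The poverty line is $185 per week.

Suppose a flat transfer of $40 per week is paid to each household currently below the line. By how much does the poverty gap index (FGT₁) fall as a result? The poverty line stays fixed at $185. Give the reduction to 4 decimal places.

0.1876

Before: below the line — 17×$75, 30×$115, 38×$155; poverty gap index (FGT₁) = 0.317490.
After the $40 transfer: below the line — 17×$115, 30×$155; poverty gap index (FGT₁) = 0.129854.
Reduction = 0.317490 − 0.129854 = 0.1876.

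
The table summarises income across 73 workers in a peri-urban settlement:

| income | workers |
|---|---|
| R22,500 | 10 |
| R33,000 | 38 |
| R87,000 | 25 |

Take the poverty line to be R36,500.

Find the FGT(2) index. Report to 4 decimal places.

0.0249

Below the line: 10×R22,500, 38×R33,000 (q = 48 of N = 73).
Shortfall ratios: (36500−22500)/36500 = 0.3836 (×10); (36500−33000)/36500 = 0.0959 (×38).
Squared: 0.1471 (×10); 0.0092 (×38).
Sum = 1.820604; P₂ = 1.820604 / 73 = 0.0249.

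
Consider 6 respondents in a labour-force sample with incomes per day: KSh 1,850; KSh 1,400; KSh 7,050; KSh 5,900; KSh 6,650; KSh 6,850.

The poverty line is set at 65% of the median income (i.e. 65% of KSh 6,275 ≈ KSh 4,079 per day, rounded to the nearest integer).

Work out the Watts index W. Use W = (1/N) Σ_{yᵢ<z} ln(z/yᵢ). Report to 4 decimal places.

Below the line: KSh 1,400, KSh 1,850 (q = 2 of N = 6).
Log shortfalls: ln(4079/1400) = 1.0694; ln(4079/1850) = 0.7907.
W = 1.860046 / 6 = 0.3100.

0.3100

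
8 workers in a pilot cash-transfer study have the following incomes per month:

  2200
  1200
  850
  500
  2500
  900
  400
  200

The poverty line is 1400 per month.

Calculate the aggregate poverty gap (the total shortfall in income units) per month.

4350

Poor units: 200, 400, 500, 850, 900, 1200 (q = 6 of N = 8).
Individual gaps: 1400−200 = 1200; 1400−400 = 1000; 1400−500 = 900; 1400−850 = 550; 1400−900 = 500; 1400−1200 = 200.
Aggregate gap = 4350.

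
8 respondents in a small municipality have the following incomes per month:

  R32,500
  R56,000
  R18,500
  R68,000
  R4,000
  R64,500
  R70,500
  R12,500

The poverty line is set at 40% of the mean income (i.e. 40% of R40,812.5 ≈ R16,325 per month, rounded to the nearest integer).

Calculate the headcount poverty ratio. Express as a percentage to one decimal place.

2 of the 8 respondents have income below R16,325.
H = 2/8 = 25.0%.

25.0%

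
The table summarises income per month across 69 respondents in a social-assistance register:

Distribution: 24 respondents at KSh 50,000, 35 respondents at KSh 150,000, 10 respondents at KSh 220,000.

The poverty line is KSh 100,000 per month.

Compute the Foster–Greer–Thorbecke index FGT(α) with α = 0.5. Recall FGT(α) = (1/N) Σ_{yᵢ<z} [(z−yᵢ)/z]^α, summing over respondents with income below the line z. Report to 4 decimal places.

Poor units: 24×KSh 50,000 (q = 24 of N = 69).
Normalized shortfalls: (100000−50000)/100000 = 0.5000 (×24).
Raised to α = 0.5: 0.70711 (×24).
Sum = 16.970563; FGT(0.5) = 16.970563 / 69 = 0.2460.

0.2460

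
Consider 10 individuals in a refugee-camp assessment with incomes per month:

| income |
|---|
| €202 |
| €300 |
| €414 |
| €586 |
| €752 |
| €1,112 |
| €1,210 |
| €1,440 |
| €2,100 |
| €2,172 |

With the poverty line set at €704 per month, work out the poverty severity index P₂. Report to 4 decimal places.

Poor units: €202, €300, €414, €586 (q = 4 of N = 10).
Relative gaps: (704−202)/704 = 0.7131; (704−300)/704 = 0.5739; (704−414)/704 = 0.4119; (704−586)/704 = 0.1676.
Squared: 0.5085; 0.3293; 0.1697; 0.0281.
Sum = 1.035568; P₂ = 1.035568 / 10 = 0.1036.

0.1036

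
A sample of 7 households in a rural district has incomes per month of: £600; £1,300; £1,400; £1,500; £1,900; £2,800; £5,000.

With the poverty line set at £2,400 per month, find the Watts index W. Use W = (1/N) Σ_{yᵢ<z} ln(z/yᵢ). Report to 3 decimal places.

Poor units: £600, £1,300, £1,400, £1,500, £1,900 (q = 5 of N = 7).
Log gaps: ln(2400/600) = 1.3863; ln(2400/1300) = 0.6131; ln(2400/1400) = 0.5390; ln(2400/1500) = 0.4700; ln(2400/1900) = 0.2336.
W = 3.242014 / 7 = 0.463.

0.463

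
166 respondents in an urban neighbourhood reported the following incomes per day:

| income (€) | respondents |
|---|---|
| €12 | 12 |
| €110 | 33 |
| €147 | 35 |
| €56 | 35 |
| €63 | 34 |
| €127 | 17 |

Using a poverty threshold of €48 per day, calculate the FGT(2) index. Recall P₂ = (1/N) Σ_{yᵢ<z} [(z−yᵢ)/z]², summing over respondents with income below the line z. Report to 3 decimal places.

Below the line: 12×€12 (q = 12 of N = 166).
Gap ratios (z−y)/z: (48−12)/48 = 0.7500 (×12).
Squared: 0.5625 (×12).
Sum = 6.750000; P₂ = 6.750000 / 166 = 0.041.

0.041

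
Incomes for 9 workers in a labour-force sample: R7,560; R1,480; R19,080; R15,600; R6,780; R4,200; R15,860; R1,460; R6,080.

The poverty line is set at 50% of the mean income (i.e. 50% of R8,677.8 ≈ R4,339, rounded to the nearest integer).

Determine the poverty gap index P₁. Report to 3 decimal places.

0.150

Poor units: R1,460, R1,480, R4,200 (q = 3 of N = 9).
Normalized shortfalls: (4339−1460)/4339 = 0.6635; (4339−1480)/4339 = 0.6589; (4339−4200)/4339 = 0.0320.
Sum of shortfalls = 1.354460; P₁ averages over all N: 1.354460 / 9 = 0.150.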